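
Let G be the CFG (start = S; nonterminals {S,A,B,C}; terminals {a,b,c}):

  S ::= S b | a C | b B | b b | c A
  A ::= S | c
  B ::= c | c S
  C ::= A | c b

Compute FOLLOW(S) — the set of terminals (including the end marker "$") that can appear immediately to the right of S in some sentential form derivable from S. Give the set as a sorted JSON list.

Compute FIRST by fixpoint:
[1]
  A via A→c: +{c}
  B via B→c: +{c}
  C via C→A: +{c}
  S via S→a C: +{a}
  S via S→b B: +{b}
  S via S→c A: +{c}
  FIRST(S)={a,b,c}  FIRST(A)={c}  FIRST(B)={c}  FIRST(C)={c}
[2]
  A via A→S: +{a,b}
  C via C→A: +{a,b}
  FIRST(S)={a,b,c}  FIRST(A)={a,b,c}  FIRST(B)={c}  FIRST(C)={a,b,c}
[3] (no change)
  FIRST(S)={a,b,c}  FIRST(A)={a,b,c}  FIRST(B)={c}  FIRST(C)={a,b,c}

FOLLOW iteration:
initialize: $ ∈ FOLLOW(S)
[1]
  S→S b: FOLLOW(S) ⊇ FIRST(b) = {b}; new: +{b}
  S→a C: FOLLOW(C) ⊇ FOLLOW(S) ⊇ {$,b}; new: +{$,b}
  S→b B: FOLLOW(B) ⊇ FOLLOW(S) ⊇ {$,b}; new: +{$,b}
  S→c A: FOLLOW(A) ⊇ FOLLOW(S) ⊇ {$,b}; new: +{$,b}
  FOLLOW[S]={$,b}  FOLLOW[A]={$,b}  FOLLOW[B]={$,b}  FOLLOW[C]={$,b}
[2] (stable)
  FOLLOW[S]={$,b}  FOLLOW[A]={$,b}  FOLLOW[B]={$,b}  FOLLOW[C]={$,b}

FOLLOW(S) = ["$", "b"]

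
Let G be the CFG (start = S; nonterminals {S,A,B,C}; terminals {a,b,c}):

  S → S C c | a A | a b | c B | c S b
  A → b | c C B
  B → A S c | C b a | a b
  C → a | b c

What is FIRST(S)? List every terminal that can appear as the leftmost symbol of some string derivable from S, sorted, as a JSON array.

FIRST sets, iterate to fixpoint:
pass 1:
  A via A→b: +{b}
  A via A→c C B: +{c}
  B via B→A S c: +{b,c}
  B via B→a b: +{a}
  C via C→a: +{a}
  C via C→b c: +{b}
  S via S→a A: +{a}
  S via S→c B: +{c}
  FIRST[S]={a,c}  FIRST[A]={b,c}  FIRST[B]={a,b,c}  FIRST[C]={a,b}
pass 2: — fixpoint
  FIRST[S]={a,c}  FIRST[A]={b,c}  FIRST[B]={a,b,c}  FIRST[C]={a,b}

FIRST(S) = ["a", "c"]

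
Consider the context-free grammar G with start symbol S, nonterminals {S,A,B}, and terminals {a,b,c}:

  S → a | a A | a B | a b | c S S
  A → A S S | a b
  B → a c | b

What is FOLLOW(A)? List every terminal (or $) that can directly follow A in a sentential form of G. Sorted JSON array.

FIRST iteration:
[1]
  A via A→a b: +{a}
  B via B→a c: +{a}
  B via B→b: +{b}
  S via S→a: +{a}
  S via S→c S S: +{c}
  FIRST[S]={a,c}  FIRST[A]={a}  FIRST[B]={a,b}
[2] done
  FIRST[S]={a,c}  FIRST[A]={a}  FIRST[B]={a,b}

Compute FOLLOW by fixpoint:
initialize: $ ∈ FOLLOW(S)
iter 1:
  A→A S S: FOLLOW(A) ⊇ FIRST(S) = {a,c}; new: +{a,c}
  A→A S S: FOLLOW(S) ⊇ FIRST(S) = {a,c}; new: +{a,c}
  S→a A: FOLLOW(A) ⊇ FOLLOW(S) ⊇ {$,a,c}; new: +{$}
  S→a B: FOLLOW(B) ⊇ FOLLOW(S) ⊇ {$,a,c}; new: +{$,a,c}
  FOLLOW(S)={$,a,c}  FOLLOW(A)={$,a,c}  FOLLOW(B)={$,a,c}
iter 2: (stable)
  FOLLOW(S)={$,a,c}  FOLLOW(A)={$,a,c}  FOLLOW(B)={$,a,c}

FOLLOW(A) = ["$", "a", "c"]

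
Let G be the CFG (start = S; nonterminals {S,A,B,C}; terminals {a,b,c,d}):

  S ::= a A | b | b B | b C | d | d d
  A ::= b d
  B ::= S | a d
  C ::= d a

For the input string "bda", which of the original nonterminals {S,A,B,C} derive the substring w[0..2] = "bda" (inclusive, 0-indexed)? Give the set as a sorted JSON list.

Convert to CNF:
  S -> T0 B | T0 C | T1 T1 | T2 A | b | d
  A -> T0 T1
  B -> T0 B | T0 C | T1 T1 | T2 A | T2 T1 | b | d
  C -> T1 T2
  T0 -> b
  T1 -> d
  T2 -> a

CYK fill (cells [i..j] with 0 ≤ i ≤ j ≤ 2 only):
  T[0,0] 'b' = {B,S,T0}  orig:{B,S}
  T[1,1] 'd' = {B,S,T1}  orig:{B,S}
  T[2,2] 'a' = {T2}  orig:{}
  T[0,1] 'bd' = {A,B,S}
  T[1,2] 'da' = {C}
  T[0,2] 'bda' = {B,S}

Original NTs in T[0,2] deriving "bda": ["B", "S"]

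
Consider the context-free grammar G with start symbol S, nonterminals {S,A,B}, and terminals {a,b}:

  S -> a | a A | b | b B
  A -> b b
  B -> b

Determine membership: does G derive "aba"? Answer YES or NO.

Convert to CNF:
  S -> T0 B | T1 A | a | b
  A -> T0 T0
  B -> b
  T0 -> b
  T1 -> a

Fill CYK table bottom-up:
  T[0,0] 'a' = {S,T1}  orig:{S}
  T[1,1] 'b' = {B,S,T0}  orig:{B,S}
  T[2,2] 'a' = {S,T1}  orig:{S}
  T[0,1] 'ab' = ∅
  T[1,2] 'ba' = ∅
  T[0,2] 'aba' = ∅

S ∉ T[0,2] ⇒ NO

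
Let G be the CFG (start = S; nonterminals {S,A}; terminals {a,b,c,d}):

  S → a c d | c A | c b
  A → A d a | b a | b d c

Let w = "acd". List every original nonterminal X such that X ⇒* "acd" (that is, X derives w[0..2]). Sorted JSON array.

CNF form of G:
  S -> T1 X6 | T3 A | T3 T2
  A -> A X4 | T2 T1 | T2 X5
  T0 -> d
  T1 -> a
  T2 -> b
  T3 -> c
  X4 -> T0 T1
  X5 -> T0 T3
  X6 -> T3 T0

CYK table (by increasing span) (cells [i..j] with 0 ≤ i ≤ j ≤ 2 only):
  [0..0]={T1}  "a"  orig:{}
  [1..1]={T3}  "c"  orig:{}
  [2..2]={T0}  "d"  orig:{}
  [0..1]=∅  "ac"
  [1..2]={X6}  "cd"  orig:{}
  [0..2]={S}  "acd"

Original NTs in T[0,2] deriving "acd": ["S"]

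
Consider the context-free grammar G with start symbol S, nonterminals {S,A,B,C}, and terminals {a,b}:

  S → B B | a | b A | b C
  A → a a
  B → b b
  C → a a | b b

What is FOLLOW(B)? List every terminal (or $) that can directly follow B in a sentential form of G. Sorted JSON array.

FIRST iteration:
[1]
  A via A→a a: +{a}
  B via B→b b: +{b}
  C via C→a a: +{a}
  C via C→b b: +{b}
  S via S→B B: +{b}
  S via S→a: +{a}
  FIRST(S)={a,b}  FIRST(A)={a}  FIRST(B)={b}  FIRST(C)={a,b}
[2] done
  FIRST(S)={a,b}  FIRST(A)={a}  FIRST(B)={b}  FIRST(C)={a,b}

FOLLOW iteration:
seed FOLLOW(S) with $
iter 1:
  S→B B: FOLLOW(B) ⊇ FIRST(B) = {b}; new: +{b}
  S→B B: FOLLOW(B) ⊇ FOLLOW(S) ⊇ {$}; new: +{$}
  S→b A: FOLLOW(A) ⊇ FOLLOW(S) ⊇ {$}; new: +{$}
  S→b C: FOLLOW(C) ⊇ FOLLOW(S) ⊇ {$}; new: +{$}
  FOLLOW[S]={$}  FOLLOW[A]={$}  FOLLOW[B]={$,b}  FOLLOW[C]={$}
iter 2: done
  FOLLOW[S]={$}  FOLLOW[A]={$}  FOLLOW[B]={$,b}  FOLLOW[C]={$}

FOLLOW(B) = ["$", "b"]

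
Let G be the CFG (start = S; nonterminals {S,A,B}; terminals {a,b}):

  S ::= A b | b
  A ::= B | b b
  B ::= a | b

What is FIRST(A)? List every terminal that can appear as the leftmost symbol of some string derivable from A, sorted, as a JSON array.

Compute FIRST by fixpoint:
iter 1:
  A via A→b b: +{b}
  B via B→a: +{a}
  B via B→b: +{b}
  S via S→A b: +{b}
  FIRST[S]={b}  FIRST[A]={b}  FIRST[B]={a,b}
iter 2:
  A via A→B: +{a}
  S via S→A b: +{a}
  FIRST[S]={a,b}  FIRST[A]={a,b}  FIRST[B]={a,b}
iter 3: (no change)
  FIRST[S]={a,b}  FIRST[A]={a,b}  FIRST[B]={a,b}

FIRST(A) = ["a", "b"]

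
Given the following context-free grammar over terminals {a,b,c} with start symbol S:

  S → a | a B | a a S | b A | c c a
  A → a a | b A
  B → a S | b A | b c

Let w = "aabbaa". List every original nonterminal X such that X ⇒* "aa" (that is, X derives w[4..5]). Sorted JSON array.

CNF form of G:
  S -> T0 B | T0 X3 | T1 A | T2 X4 | a
  A -> T0 T0 | T1 A
  B -> T0 S | T1 A | T1 T2
  T0 -> a
  T1 -> b
  T2 -> c
  X3 -> T0 S
  X4 -> T2 T0

Fill CYK table bottom-up (cells [i..j] with 4 ≤ i ≤ j ≤ 5 only):
  cell(4,4) a: {S,T0}  orig:{S}
  cell(5,5) a: {S,T0}  orig:{S}
  cell(4,5) aa: {A,B,X3}  orig:{A,B}

Original NTs in T[4,5] deriving "aa": ["A", "B"]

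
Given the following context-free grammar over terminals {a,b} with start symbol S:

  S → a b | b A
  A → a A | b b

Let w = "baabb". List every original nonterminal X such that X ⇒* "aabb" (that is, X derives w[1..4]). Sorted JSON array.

CNF form of G:
  S -> T0 T1 | T1 A
  A -> T0 A | T1 T1
  T0 -> a
  T1 -> b

CYK fill — only the sub-triangle for w[1..4]:
  cell(1,1) a: {T0}  orig:{}
  cell(2,2) a: {T0}  orig:{}
  cell(3,3) b: {T1}  orig:{}
  cell(4,4) b: {T1}  orig:{}
  cell(1,2) aa: ∅
  cell(2,3) ab: {S}
  cell(3,4) bb: {A}
  cell(1,3) aab: ∅
  cell(2,4) abb: {A}
  cell(1,4) aabb: {A}

Original NTs in T[1,4] deriving "aabb": ["A"]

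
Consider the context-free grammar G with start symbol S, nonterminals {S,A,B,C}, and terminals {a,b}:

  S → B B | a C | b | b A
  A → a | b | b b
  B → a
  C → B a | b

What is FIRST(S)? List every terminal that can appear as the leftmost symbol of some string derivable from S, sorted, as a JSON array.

FIRST iteration:
round 1:
  A via A→a: +{a}
  A via A→b: +{b}
  B via B→a: +{a}
  C via C→B a: +{a}
  C via C→b: +{b}
  S via S→B B: +{a}
  S via S→b: +{b}
  FIRST[S]={a,b}  FIRST[A]={a,b}  FIRST[B]={a}  FIRST[C]={a,b}
round 2: (no change)
  FIRST[S]={a,b}  FIRST[A]={a,b}  FIRST[B]={a}  FIRST[C]={a,b}

FIRST(S) = ["a", "b"]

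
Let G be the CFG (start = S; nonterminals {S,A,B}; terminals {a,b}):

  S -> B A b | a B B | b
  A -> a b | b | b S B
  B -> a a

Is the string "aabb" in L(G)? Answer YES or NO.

CNF form of G:
  S -> B X3 | T0 X4 | b
  A -> T0 T1 | T1 X2 | b
  B -> T0 T0
  T0 -> a
  T1 -> b
  X2 -> S B
  X3 -> A T1
  X4 -> B B

Fill CYK table bottom-up:
  cell(0,0) a: {T0}  orig:{}
  cell(1,1) a: {T0}  orig:{}
  cell(2,2) b: {A,S,T1}  orig:{A,S}
  cell(3,3) b: {A,S,T1}  orig:{A,S}
  cell(0,1) aa: {B}
  cell(1,2) ab: {A}
  cell(2,3) bb: {X3}  orig:{}
  cell(0,2) aab: ∅
  cell(1,3) abb: {X3}  orig:{}
  cell(0,3) aabb: {S}

S ∈ T[0,3] ⇒ YES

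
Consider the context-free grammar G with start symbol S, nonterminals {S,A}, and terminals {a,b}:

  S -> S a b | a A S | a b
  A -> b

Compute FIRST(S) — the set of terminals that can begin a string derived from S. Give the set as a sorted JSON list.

Compute FIRST by fixpoint:
round 1:
  A via A→b: +{b}
  S via S→a A S: +{a}
  FIRST(S)={a}  FIRST(A)={b}
round 2: (stable)
  FIRST(S)={a}  FIRST(A)={b}

FIRST(S) = ["a"]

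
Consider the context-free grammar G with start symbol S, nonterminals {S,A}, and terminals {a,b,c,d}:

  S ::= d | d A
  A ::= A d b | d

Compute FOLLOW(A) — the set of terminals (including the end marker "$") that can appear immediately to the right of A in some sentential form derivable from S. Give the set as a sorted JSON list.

FIRST iteration:
[1]
  A via A→d: +{d}
  S via S→d: +{d}
  S: {d}  A: {d}
[2] — fixpoint
  S: {d}  A: {d}

FOLLOW iteration:
FOLLOW(S) := {$}
iter 1:
  A→A d b: FOLLOW(A) ⊇ FIRST(d) = {d}; new: +{d}
  S→d A: FOLLOW(A) ⊇ FOLLOW(S) ⊇ {$}; new: +{$}
  FOLLOW(S)={$}  FOLLOW(A)={$,d}
iter 2: done
  FOLLOW(S)={$}  FOLLOW(A)={$,d}

FOLLOW(A) = ["$", "d"]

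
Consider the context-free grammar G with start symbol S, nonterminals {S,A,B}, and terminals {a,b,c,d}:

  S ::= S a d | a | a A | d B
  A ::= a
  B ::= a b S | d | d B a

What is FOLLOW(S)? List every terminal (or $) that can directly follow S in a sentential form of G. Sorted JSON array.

FIRST sets, iterate to fixpoint:
iter 1:
  A via A→a: +{a}
  B via B→a b S: +{a}
  B via B→d: +{d}
  S via S→a: +{a}
  S via S→d B: +{d}
  FIRST[S]={a,d}  FIRST[A]={a}  FIRST[B]={a,d}
iter 2: — fixpoint
  FIRST[S]={a,d}  FIRST[A]={a}  FIRST[B]={a,d}

Compute FOLLOW by fixpoint:
seed FOLLOW(S) with $
pass 1:
  B→d B a: FOLLOW(B) ⊇ FIRST(a) = {a}; new: +{a}
  S→S a d: FOLLOW(S) ⊇ FIRST(a) = {a}; new: +{a}
  S→a A: FOLLOW(A) ⊇ FOLLOW(S) ⊇ {$,a}; new: +{$,a}
  S→d B: FOLLOW(B) ⊇ FOLLOW(S) ⊇ {$,a}; new: +{$}
  FOLLOW[S]={$,a}  FOLLOW[A]={$,a}  FOLLOW[B]={$,a}
pass 2: (no change)
  FOLLOW[S]={$,a}  FOLLOW[A]={$,a}  FOLLOW[B]={$,a}

FOLLOW(S) = ["$", "a"]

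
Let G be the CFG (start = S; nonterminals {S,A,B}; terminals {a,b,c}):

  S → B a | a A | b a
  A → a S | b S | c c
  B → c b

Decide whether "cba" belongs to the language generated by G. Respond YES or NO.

CNF form of G:
  S -> B T0 | T0 A | T1 T0
  A -> T0 S | T1 S | T2 T2
  B -> T2 T1
  T0 -> a
  T1 -> b
  T2 -> c

Fill CYK table bottom-up:
  cell(0,0) c: {T2}  orig:{}
  cell(1,1) b: {T1}  orig:{}
  cell(2,2) a: {T0}  orig:{}
  cell(0,1) cb: {B}
  cell(1,2) ba: {S}
  cell(0,2) cba: {S}

S ∈ T[0,2] ⇒ YES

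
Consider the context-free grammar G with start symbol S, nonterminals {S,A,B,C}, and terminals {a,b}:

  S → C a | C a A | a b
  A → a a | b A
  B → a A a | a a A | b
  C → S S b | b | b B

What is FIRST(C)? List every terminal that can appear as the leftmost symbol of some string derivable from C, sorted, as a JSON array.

FIRST sets, iterate to fixpoint:
[1]
  A via A→a a: +{a}
  A via A→b A: +{b}
  B via B→a A a: +{a}
  B via B→b: +{b}
  C via C→b: +{b}
  S via S→C a: +{b}
  S via S→a b: +{a}
  FIRST(S)={a,b}  FIRST(A)={a,b}  FIRST(B)={a,b}  FIRST(C)={b}
[2]
  C via C→S S b: +{a}
  FIRST(S)={a,b}  FIRST(A)={a,b}  FIRST(B)={a,b}  FIRST(C)={a,b}
[3] (stable)
  FIRST(S)={a,b}  FIRST(A)={a,b}  FIRST(B)={a,b}  FIRST(C)={a,b}

FIRST(C) = ["a", "b"]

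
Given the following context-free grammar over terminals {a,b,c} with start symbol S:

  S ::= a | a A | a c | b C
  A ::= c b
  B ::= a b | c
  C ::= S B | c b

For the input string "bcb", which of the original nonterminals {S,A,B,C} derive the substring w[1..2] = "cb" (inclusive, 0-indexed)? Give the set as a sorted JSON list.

Convert to CNF:
  S -> T1 C | T2 A | T2 T0 | a
  A -> T0 T1
  B -> T2 T1 | c
  C -> S B | T0 T1
  T0 -> c
  T1 -> b
  T2 -> a

Fill CYK table bottom-up (cells [i..j] with 1 ≤ i ≤ j ≤ 2 only):
  T[1,1] 'c' = {B,T0}  orig:{B}
  T[2,2] 'b' = {T1}  orig:{}
  T[1,2] 'cb' = {A,C}

Original NTs in T[1,2] deriving "cb": ["A", "C"]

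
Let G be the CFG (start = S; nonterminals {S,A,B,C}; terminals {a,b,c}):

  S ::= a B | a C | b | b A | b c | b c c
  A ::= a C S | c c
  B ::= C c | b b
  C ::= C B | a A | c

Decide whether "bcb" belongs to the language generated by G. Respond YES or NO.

CNF form of G:
  S -> T0 B | T0 C | T2 A | T2 T1 | T2 X4 | b
  A -> T0 X3 | T1 T1
  B -> C T1 | T2 T2
  C -> C B | T0 A | c
  T0 -> a
  T1 -> c
  T2 -> b
  X3 -> C S
  X4 -> T1 T1

CYK fill:
  cell(0,0) b: {S,T2}  orig:{S}
  cell(1,1) c: {C,T1}  orig:{C}
  cell(2,2) b: {S,T2}  orig:{S}
  cell(0,1) bc: {S}
  cell(1,2) cb: {X3}  orig:{}
  cell(0,2) bcb: ∅

S ∉ T[0,2] ⇒ NO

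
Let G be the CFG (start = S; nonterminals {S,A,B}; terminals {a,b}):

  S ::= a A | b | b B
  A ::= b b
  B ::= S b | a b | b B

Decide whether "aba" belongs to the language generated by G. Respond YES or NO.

Convert to CNF:
  S -> T0 B | T1 A | b
  A -> T0 T0
  B -> S T0 | T0 B | T1 T0
  T0 -> b
  T1 -> a

Fill CYK table bottom-up:
  cell(0,0) a: {T1}  orig:{}
  cell(1,1) b: {S,T0}  orig:{S}
  cell(2,2) a: {T1}  orig:{}
  cell(0,1) ab: {B}
  cell(1,2) ba: ∅
  cell(0,2) aba: ∅

S ∉ T[0,2] ⇒ NO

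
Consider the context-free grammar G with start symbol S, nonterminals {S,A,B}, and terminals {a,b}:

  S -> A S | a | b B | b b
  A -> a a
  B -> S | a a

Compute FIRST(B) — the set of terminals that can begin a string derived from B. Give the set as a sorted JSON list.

Compute FIRST by fixpoint:
round 1:
  A via A→a a: +{a}
  B via B→a a: +{a}
  S via S→A S: +{a}
  S via S→b B: +{b}
  FIRST[S]={a,b}  FIRST[A]={a}  FIRST[B]={a}
round 2:
  B via B→S: +{b}
  FIRST[S]={a,b}  FIRST[A]={a}  FIRST[B]={a,b}
round 3: — fixpoint
  FIRST[S]={a,b}  FIRST[A]={a}  FIRST[B]={a,b}

FIRST(B) = ["a", "b"]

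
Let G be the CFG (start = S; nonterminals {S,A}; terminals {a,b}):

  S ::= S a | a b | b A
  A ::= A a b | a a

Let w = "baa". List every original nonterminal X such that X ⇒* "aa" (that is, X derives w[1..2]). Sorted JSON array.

CNF form of G:
  S -> S T0 | T0 T1 | T1 A
  A -> A X2 | T0 T0
  T0 -> a
  T1 -> b
  X2 -> T0 T1

CYK fill, restricted to cells inside w[1..2]:
  T[1,1] 'a' = {T0}  orig:{}
  T[2,2] 'a' = {T0}  orig:{}
  T[1,2] 'aa' = {A}

Original NTs in T[1,2] deriving "aa": ["A"]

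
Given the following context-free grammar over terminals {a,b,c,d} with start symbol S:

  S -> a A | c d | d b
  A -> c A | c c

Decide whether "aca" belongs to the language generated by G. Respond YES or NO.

CNF form of G:
  S -> T0 T2 | T1 A | T2 T3
  A -> T0 A | T0 T0
  T0 -> c
  T1 -> a
  T2 -> d
  T3 -> b

Fill CYK table bottom-up:
  T[0,0] 'a' = {T1}  orig:{}
  T[1,1] 'c' = {T0}  orig:{}
  T[2,2] 'a' = {T1}  orig:{}
  T[0,1] 'ac' = ∅
  T[1,2] 'ca' = ∅
  T[0,2] 'aca' = ∅

S ∉ T[0,2] ⇒ NO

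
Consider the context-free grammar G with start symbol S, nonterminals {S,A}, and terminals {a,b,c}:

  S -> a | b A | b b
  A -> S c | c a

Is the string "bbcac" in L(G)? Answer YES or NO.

Convert to CNF:
  S -> T2 A | T2 T2 | a
  A -> S T0 | T0 T1
  T0 -> c
  T1 -> a
  T2 -> b

Fill CYK table bottom-up:
  T[0,0] 'b' = {T2}  orig:{}
  T[1,1] 'b' = {T2}  orig:{}
  T[2,2] 'c' = {T0}  orig:{}
  T[3,3] 'a' = {S,T1}  orig:{S}
  T[4,4] 'c' = {T0}  orig:{}
  T[0,1] 'bb' = {S}
  T[1,2] 'bc' = ∅
  T[2,3] 'ca' = {A}
  T[3,4] 'ac' = {A}
  T[0,2] 'bbc' = {A}
  T[1,3] 'bca' = {S}
  T[2,4] 'cac' = ∅
  T[0,3] 'bbca' = ∅
  T[1,4] 'bcac' = {A}
  T[0,4] 'bbcac' = {S}

S ∈ T[0,4] ⇒ YES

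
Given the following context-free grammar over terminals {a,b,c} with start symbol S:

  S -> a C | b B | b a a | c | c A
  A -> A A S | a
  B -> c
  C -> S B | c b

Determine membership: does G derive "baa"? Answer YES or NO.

CNF form of G:
  S -> T0 A | T1 B | T1 X4 | T2 C | c
  A -> A X3 | a
  B -> c
  C -> S B | T0 T1
  T0 -> c
  T1 -> b
  T2 -> a
  X3 -> A S
  X4 -> T2 T2

CYK fill:
  [0..0]={T1}  "b"  orig:{}
  [1..1]={A,T2}  "a"  orig:{A}
  [2..2]={A,T2}  "a"  orig:{A}
  [0..1]=∅  "ba"
  [1..2]={X4}  "aa"  orig:{}
  [0..2]={S}  "baa"

S ∈ T[0,2] ⇒ YES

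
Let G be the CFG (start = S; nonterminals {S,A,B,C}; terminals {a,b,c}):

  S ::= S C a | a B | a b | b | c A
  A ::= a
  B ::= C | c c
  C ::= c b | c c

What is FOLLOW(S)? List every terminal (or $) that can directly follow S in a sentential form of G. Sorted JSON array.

FIRST iteration:
iter 1:
  A via A→a: +{a}
  B via B→c c: +{c}
  C via C→c b: +{c}
  S via S→a B: +{a}
  S via S→b: +{b}
  S via S→c A: +{c}
  FIRST[S]={a,b,c}  FIRST[A]={a}  FIRST[B]={c}  FIRST[C]={c}
iter 2: — fixpoint
  FIRST[S]={a,b,c}  FIRST[A]={a}  FIRST[B]={c}  FIRST[C]={c}

FOLLOW sets:
seed FOLLOW(S) with $
iter 1:
  S→S C a: FOLLOW(S) ⊇ FIRST(C) = {c}; new: +{c}
  S→S C a: FOLLOW(C) ⊇ FIRST(a) = {a}; new: +{a}
  S→a B: FOLLOW(B) ⊇ FOLLOW(S) ⊇ {$,c}; new: +{$,c}
  S→c A: FOLLOW(A) ⊇ FOLLOW(S) ⊇ {$,c}; new: +{$,c}
  FOLLOW[S]={$,c}  FOLLOW[A]={$,c}  FOLLOW[B]={$,c}  FOLLOW[C]={a}
iter 2:
  B→C: FOLLOW(C) ⊇ FOLLOW(B) ⊇ {$,c}; new: +{$,c}
  FOLLOW[S]={$,c}  FOLLOW[A]={$,c}  FOLLOW[B]={$,c}  FOLLOW[C]={$,a,c}
iter 3: — fixpoint
  FOLLOW[S]={$,c}  FOLLOW[A]={$,c}  FOLLOW[B]={$,c}  FOLLOW[C]={$,a,c}

FOLLOW(S) = ["$", "c"]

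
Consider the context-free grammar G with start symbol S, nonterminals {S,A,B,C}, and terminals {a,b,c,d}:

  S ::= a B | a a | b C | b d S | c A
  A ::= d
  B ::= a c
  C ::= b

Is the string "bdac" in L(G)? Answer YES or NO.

CNF form of G:
  S -> T0 B | T0 T0 | T1 A | T2 C | T2 X4
  A -> d
  B -> T0 T1
  C -> b
  T0 -> a
  T1 -> c
  T2 -> b
  T3 -> d
  X4 -> T3 S

Fill CYK table bottom-up:
  T[0,0] 'b' = {C,T2}  orig:{C}
  T[1,1] 'd' = {A,T3}  orig:{A}
  T[2,2] 'a' = {T0}  orig:{}
  T[3,3] 'c' = {T1}  orig:{}
  T[0,1] 'bd' = ∅
  T[1,2] 'da' = ∅
  T[2,3] 'ac' = {B}
  T[0,2] 'bda' = ∅
  T[1,3] 'dac' = ∅
  T[0,3] 'bdac' = ∅

S ∉ T[0,3] ⇒ NO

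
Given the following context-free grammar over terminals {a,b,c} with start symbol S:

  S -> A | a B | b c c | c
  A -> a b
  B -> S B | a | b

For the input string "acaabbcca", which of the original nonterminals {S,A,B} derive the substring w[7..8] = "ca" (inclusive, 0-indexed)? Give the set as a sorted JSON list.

Convert to CNF:
  S -> T0 B | T0 T1 | T1 X3 | c
  A -> T0 T1
  B -> S B | a | b
  T0 -> a
  T1 -> b
  T2 -> c
  X3 -> T2 T2

Fill CYK table bottom-up (cells [i..j] with 7 ≤ i ≤ j ≤ 8 only):
  cell(7,7) c: {S,T2}  orig:{S}
  cell(8,8) a: {B,T0}  orig:{B}
  cell(7,8) ca: {B}

Original NTs in T[7,8] deriving "ca": ["B"]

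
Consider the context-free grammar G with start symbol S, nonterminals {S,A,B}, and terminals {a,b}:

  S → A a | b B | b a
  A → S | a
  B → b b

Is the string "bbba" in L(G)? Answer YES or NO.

Convert to CNF:
  S -> A T0 | T1 B | T1 T0
  A -> A T0 | T1 B | T1 T0 | a
  B -> T1 T1
  T0 -> a
  T1 -> b

CYK table (by increasing span):
  cell(0,0) b: {T1}  orig:{}
  cell(1,1) b: {T1}  orig:{}
  cell(2,2) b: {T1}  orig:{}
  cell(3,3) a: {A,T0}  orig:{A}
  cell(0,1) bb: {B}
  cell(1,2) bb: {B}
  cell(2,3) ba: {A,S}
  cell(0,2) bbb: {A,S}
  cell(1,3) bba: ∅
  cell(0,3) bbba: {A,S}

S ∈ T[0,3] ⇒ YES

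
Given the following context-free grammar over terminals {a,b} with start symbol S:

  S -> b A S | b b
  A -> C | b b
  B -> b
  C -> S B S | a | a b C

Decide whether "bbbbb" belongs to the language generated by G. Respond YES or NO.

CNF form of G:
  S -> T1 T1 | T1 X6
  A -> S X2 | T0 X3 | T1 T1 | a
  B -> b
  C -> S X4 | T0 X5 | a
  T0 -> a
  T1 -> b
  X2 -> B S
  X3 -> T1 C
  X4 -> B S
  X5 -> T1 C
  X6 -> A S

CYK fill:
  [0..0]={B,T1}  "b"  orig:{B}
  [1..1]={B,T1}  "b"  orig:{B}
  [2..2]={B,T1}  "b"  orig:{B}
  [3..3]={B,T1}  "b"  orig:{B}
  [4..4]={B,T1}  "b"  orig:{B}
  [0..1]={A,S}  "bb"
  [1..2]={A,S}  "bb"
  [2..3]={A,S}  "bb"
  [3..4]={A,S}  "bb"
  [0..2]={X2,X4}  "bbb"  orig:{}
  [1..3]={X2,X4}  "bbb"  orig:{}
  [2..4]={X2,X4}  "bbb"  orig:{}
  [0..3]={X6}  "bbbb"  orig:{}
  [1..4]={X6}  "bbbb"  orig:{}
  [0..4]={A,C,S}  "bbbbb"

S ∈ T[0,4] ⇒ YES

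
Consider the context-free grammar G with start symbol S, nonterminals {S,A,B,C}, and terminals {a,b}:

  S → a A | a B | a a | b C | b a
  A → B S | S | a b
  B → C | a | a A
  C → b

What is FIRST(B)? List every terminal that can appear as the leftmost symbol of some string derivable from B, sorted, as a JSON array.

Compute FIRST by fixpoint:
round 1:
  A via A→a b: +{a}
  B via B→a: +{a}
  C via C→b: +{b}
  S via S→a A: +{a}
  S via S→b C: +{b}
  S: {a,b}  A: {a}  B: {a}  C: {b}
round 2:
  A via A→S: +{b}
  B via B→C: +{b}
  S: {a,b}  A: {a,b}  B: {a,b}  C: {b}
round 3: (stable)
  S: {a,b}  A: {a,b}  B: {a,b}  C: {b}

FIRST(B) = ["a", "b"]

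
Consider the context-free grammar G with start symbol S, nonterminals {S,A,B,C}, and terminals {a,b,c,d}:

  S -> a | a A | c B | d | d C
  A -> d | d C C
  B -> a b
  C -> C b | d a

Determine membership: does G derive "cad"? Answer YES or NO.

Convert to CNF:
  S -> T0 C | T1 A | T3 B | a | d
  A -> T0 X4 | d
  B -> T1 T2
  C -> C T2 | T0 T1
  T0 -> d
  T1 -> a
  T2 -> b
  T3 -> c
  X4 -> C C

CYK table (by increasing span):
  T[0,0] 'c' = {T3}  orig:{}
  T[1,1] 'a' = {S,T1}  orig:{S}
  T[2,2] 'd' = {A,S,T0}  orig:{A,S}
  T[0,1] 'ca' = ∅
  T[1,2] 'ad' = {S}
  T[0,2] 'cad' = ∅

S ∉ T[0,2] ⇒ NO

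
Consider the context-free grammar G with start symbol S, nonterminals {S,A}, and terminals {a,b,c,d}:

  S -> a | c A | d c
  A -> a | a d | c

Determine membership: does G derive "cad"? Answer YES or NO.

CNF form of G:
  S -> T1 T2 | T2 A | a
  A -> T0 T1 | a | c
  T0 -> a
  T1 -> d
  T2 -> c

CYK fill:
  [0..0]={A,T2}  "c"  orig:{A}
  [1..1]={A,S,T0}  "a"  orig:{A,S}
  [2..2]={T1}  "d"  orig:{}
  [0..1]={S}  "ca"
  [1..2]={A}  "ad"
  [0..2]={S}  "cad"

S ∈ T[0,2] ⇒ YES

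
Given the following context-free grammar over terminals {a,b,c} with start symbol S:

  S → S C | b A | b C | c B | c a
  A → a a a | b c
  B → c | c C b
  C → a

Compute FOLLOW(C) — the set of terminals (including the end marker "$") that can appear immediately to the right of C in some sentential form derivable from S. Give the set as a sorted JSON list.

FIRST sets, iterate to fixpoint:
round 1:
  A via A→a a a: +{a}
  A via A→b c: +{b}
  B via B→c: +{c}
  C via C→a: +{a}
  S via S→b A: +{b}
  S via S→c B: +{c}
  FIRST[S]={b,c}  FIRST[A]={a,b}  FIRST[B]={c}  FIRST[C]={a}
round 2: done
  FIRST[S]={b,c}  FIRST[A]={a,b}  FIRST[B]={c}  FIRST[C]={a}

FOLLOW iteration:
initialize: $ ∈ FOLLOW(S)
iter 1:
  B→c C b: FOLLOW(C) ⊇ FIRST(b) = {b}; new: +{b}
  S→S C: FOLLOW(S) ⊇ FIRST(C) = {a}; new: +{a}
  S→S C: FOLLOW(C) ⊇ FOLLOW(S) ⊇ {$,a}; new: +{$,a}
  S→b A: FOLLOW(A) ⊇ FOLLOW(S) ⊇ {$,a}; new: +{$,a}
  S→c B: FOLLOW(B) ⊇ FOLLOW(S) ⊇ {$,a}; new: +{$,a}
  S: {$,a}  A: {$,a}  B: {$,a}  C: {$,a,b}
iter 2: — fixpoint
  S: {$,a}  A: {$,a}  B: {$,a}  C: {$,a,b}

FOLLOW(C) = ["$", "a", "b"]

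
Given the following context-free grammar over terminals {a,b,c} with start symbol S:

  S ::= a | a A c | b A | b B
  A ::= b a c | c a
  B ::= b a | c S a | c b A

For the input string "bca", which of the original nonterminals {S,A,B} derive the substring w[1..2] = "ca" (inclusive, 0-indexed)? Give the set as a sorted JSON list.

Convert to CNF:
  S -> T0 A | T0 B | T1 X6 | a
  A -> T0 X3 | T2 T1
  B -> T0 T1 | T2 X4 | T2 X5
  T0 -> b
  T1 -> a
  T2 -> c
  X3 -> T1 T2
  X4 -> S T1
  X5 -> T0 A
  X6 -> A T2

CYK table (by increasing span), restricted to cells inside w[1..2]:
  T[1,1] 'c' = {T2}  orig:{}
  T[2,2] 'a' = {S,T1}  orig:{S}
  T[1,2] 'ca' = {A}

Original NTs in T[1,2] deriving "ca": ["A"]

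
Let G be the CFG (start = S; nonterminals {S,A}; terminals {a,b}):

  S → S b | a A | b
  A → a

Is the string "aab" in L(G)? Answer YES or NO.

Convert to CNF:
  S -> S T0 | T1 A | b
  A -> a
  T0 -> b
  T1 -> a

Fill CYK table bottom-up:
  T[0,0] 'a' = {A,T1}  orig:{A}
  T[1,1] 'a' = {A,T1}  orig:{A}
  T[2,2] 'b' = {S,T0}  orig:{S}
  T[0,1] 'aa' = {S}
  T[1,2] 'ab' = ∅
  T[0,2] 'aab' = {S}

S ∈ T[0,2] ⇒ YES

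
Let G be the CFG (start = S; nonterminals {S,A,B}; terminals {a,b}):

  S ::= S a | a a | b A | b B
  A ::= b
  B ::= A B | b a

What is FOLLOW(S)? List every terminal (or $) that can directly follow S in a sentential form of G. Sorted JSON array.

FIRST iteration:
round 1:
  A via A→b: +{b}
  B via B→A B: +{b}
  S via S→a a: +{a}
  S via S→b A: +{b}
  FIRST[S]={a,b}  FIRST[A]={b}  FIRST[B]={b}
round 2: (stable)
  FIRST[S]={a,b}  FIRST[A]={b}  FIRST[B]={b}

FOLLOW sets:
seed FOLLOW(S) with $
[1]
  B→A B: FOLLOW(A) ⊇ FIRST(B) = {b}; new: +{b}
  S→S a: FOLLOW(S) ⊇ FIRST(a) = {a}; new: +{a}
  S→b A: FOLLOW(A) ⊇ FOLLOW(S) ⊇ {$,a}; new: +{$,a}
  S→b B: FOLLOW(B) ⊇ FOLLOW(S) ⊇ {$,a}; new: +{$,a}
  S: {$,a}  A: {$,a,b}  B: {$,a}
[2] — fixpoint
  S: {$,a}  A: {$,a,b}  B: {$,a}

FOLLOW(S) = ["$", "a"]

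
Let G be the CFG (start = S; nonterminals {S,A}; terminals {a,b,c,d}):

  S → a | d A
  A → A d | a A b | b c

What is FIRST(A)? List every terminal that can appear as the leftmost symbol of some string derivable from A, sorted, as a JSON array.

FIRST iteration:
round 1:
  A via A→a A b: +{a}
  A via A→b c: +{b}
  S via S→a: +{a}
  S via S→d A: +{d}
  FIRST(S)={a,d}  FIRST(A)={a,b}
round 2: (no change)
  FIRST(S)={a,d}  FIRST(A)={a,b}

FIRST(A) = ["a", "b"]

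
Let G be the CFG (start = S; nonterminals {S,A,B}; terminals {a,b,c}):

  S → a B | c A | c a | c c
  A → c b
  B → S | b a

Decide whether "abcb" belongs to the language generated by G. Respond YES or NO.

CNF form of G:
  S -> T0 A | T0 T0 | T0 T2 | T2 B
  A -> T0 T1
  B -> T0 A | T0 T0 | T0 T2 | T1 T2 | T2 B
  T0 -> c
  T1 -> b
  T2 -> a

Fill CYK table bottom-up:
  T[0,0] 'a' = {T2}  orig:{}
  T[1,1] 'b' = {T1}  orig:{}
  T[2,2] 'c' = {T0}  orig:{}
  T[3,3] 'b' = {T1}  orig:{}
  T[0,1] 'ab' = ∅
  T[1,2] 'bc' = ∅
  T[2,3] 'cb' = {A}
  T[0,2] 'abc' = ∅
  T[1,3] 'bcb' = ∅
  T[0,3] 'abcb' = ∅

S ∉ T[0,3] ⇒ NO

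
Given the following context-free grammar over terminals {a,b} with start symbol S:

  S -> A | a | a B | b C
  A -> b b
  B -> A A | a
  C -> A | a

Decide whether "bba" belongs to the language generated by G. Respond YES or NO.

CNF form of G:
  S -> T0 C | T0 T0 | T1 B | a
  A -> T0 T0
  B -> A A | a
  C -> T0 T0 | a
  T0 -> b
  T1 -> a

CYK table (by increasing span):
  [0..0]={T0}  "b"  orig:{}
  [1..1]={T0}  "b"  orig:{}
  [2..2]={B,C,S,T1}  "a"  orig:{B,C,S}
  [0..1]={A,C,S}  "bb"
  [1..2]={S}  "ba"
  [0..2]=∅  "bba"

S ∉ T[0,2] ⇒ NO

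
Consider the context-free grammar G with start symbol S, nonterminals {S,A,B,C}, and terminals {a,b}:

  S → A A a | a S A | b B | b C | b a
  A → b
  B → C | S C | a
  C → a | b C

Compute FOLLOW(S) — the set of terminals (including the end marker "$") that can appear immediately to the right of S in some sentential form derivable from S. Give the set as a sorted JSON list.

FIRST sets, iterate to fixpoint:
round 1:
  A via A→b: +{b}
  B via B→a: +{a}
  C via C→a: +{a}
  C via C→b C: +{b}
  S via S→A A a: +{b}
  S via S→a S A: +{a}
  S: {a,b}  A: {b}  B: {a}  C: {a,b}
round 2:
  B via B→C: +{b}
  S: {a,b}  A: {b}  B: {a,b}  C: {a,b}
round 3: done
  S: {a,b}  A: {b}  B: {a,b}  C: {a,b}

FOLLOW iteration:
FOLLOW(S) := {$}
iter 1:
  B→S C: FOLLOW(S) ⊇ FIRST(C) = {a,b}; new: +{a,b}
  S→A A a: FOLLOW(A) ⊇ FIRST(A) = {b}; new: +{b}
  S→A A a: FOLLOW(A) ⊇ FIRST(a) = {a}; new: +{a}
  S→a S A: FOLLOW(A) ⊇ FOLLOW(S) ⊇ {$,a,b}; new: +{$}
  S→b B: FOLLOW(B) ⊇ FOLLOW(S) ⊇ {$,a,b}; new: +{$,a,b}
  S→b C: FOLLOW(C) ⊇ FOLLOW(S) ⊇ {$,a,b}; new: +{$,a,b}
  FOLLOW(S)={$,a,b}  FOLLOW(A)={$,a,b}  FOLLOW(B)={$,a,b}  FOLLOW(C)={$,a,b}
iter 2: (no change)
  FOLLOW(S)={$,a,b}  FOLLOW(A)={$,a,b}  FOLLOW(B)={$,a,b}  FOLLOW(C)={$,a,b}

FOLLOW(S) = ["$", "a", "b"]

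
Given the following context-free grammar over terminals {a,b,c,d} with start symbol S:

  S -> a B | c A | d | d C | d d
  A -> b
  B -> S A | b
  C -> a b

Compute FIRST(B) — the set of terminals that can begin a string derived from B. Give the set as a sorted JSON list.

FIRST sets, iterate to fixpoint:
round 1:
  A via A→b: +{b}
  B via B→b: +{b}
  C via C→a b: +{a}
  S via S→a B: +{a}
  S via S→c A: +{c}
  S via S→d: +{d}
  S: {a,c,d}  A: {b}  B: {b}  C: {a}
round 2:
  B via B→S A: +{a,c,d}
  S: {a,c,d}  A: {b}  B: {a,b,c,d}  C: {a}
round 3: (no change)
  S: {a,c,d}  A: {b}  B: {a,b,c,d}  C: {a}

FIRST(B) = ["a", "b", "c", "d"]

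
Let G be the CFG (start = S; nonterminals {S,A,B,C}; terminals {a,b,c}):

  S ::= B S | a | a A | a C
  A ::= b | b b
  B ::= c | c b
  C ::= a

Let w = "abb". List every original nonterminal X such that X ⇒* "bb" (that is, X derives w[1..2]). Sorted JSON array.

CNF form of G:
  S -> B S | T2 A | T2 C | a
  A -> T0 T0 | b
  B -> T1 T0 | c
  C -> a
  T0 -> b
  T1 -> c
  T2 -> a

CYK table (by increasing span) — only the sub-triangle for w[1..2]:
  [1..1]={A,T0}  "b"  orig:{A}
  [2..2]={A,T0}  "b"  orig:{A}
  [1..2]={A}  "bb"

Original NTs in T[1,2] deriving "bb": ["A"]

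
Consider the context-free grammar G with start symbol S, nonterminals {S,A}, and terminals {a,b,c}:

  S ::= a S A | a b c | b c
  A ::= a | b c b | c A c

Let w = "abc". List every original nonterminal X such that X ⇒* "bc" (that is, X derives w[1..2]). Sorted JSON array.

Convert to CNF:
  S -> T0 T1 | T2 X5 | T2 X6
  A -> T0 X3 | T1 X4 | a
  T0 -> b
  T1 -> c
  T2 -> a
  X3 -> T1 T0
  X4 -> A T1
  X5 -> S A
  X6 -> T0 T1

CYK table (by increasing span), restricted to cells inside w[1..2]:
  cell(1,1) b: {T0}  orig:{}
  cell(2,2) c: {T1}  orig:{}
  cell(1,2) bc: {S,X6}  orig:{S}

Original NTs in T[1,2] deriving "bc": ["S"]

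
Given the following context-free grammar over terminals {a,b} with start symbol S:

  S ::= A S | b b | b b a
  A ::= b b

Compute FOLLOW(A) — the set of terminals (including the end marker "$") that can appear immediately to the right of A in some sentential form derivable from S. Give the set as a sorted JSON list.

FIRST sets, iterate to fixpoint:
pass 1:
  A via A→b b: +{b}
  S via S→A S: +{b}
  S: {b}  A: {b}
pass 2: (no change)
  S: {b}  A: {b}

FOLLOW iteration:
seed FOLLOW(S) with $
[1]
  S→A S: FOLLOW(A) ⊇ FIRST(S) = {b}; new: +{b}
  S: {$}  A: {b}
[2] — fixpoint
  S: {$}  A: {b}

FOLLOW(A) = ["b"]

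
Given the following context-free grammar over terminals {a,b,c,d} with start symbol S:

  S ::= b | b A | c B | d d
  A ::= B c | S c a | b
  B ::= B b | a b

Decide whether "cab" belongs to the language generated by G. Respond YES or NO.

CNF form of G:
  S -> T0 B | T2 A | T3 T3 | b
  A -> B T0 | S X4 | b
  B -> B T2 | T1 T2
  T0 -> c
  T1 -> a
  T2 -> b
  T3 -> d
  X4 -> T0 T1

CYK fill:
  T[0,0] 'c' = {T0}  orig:{}
  T[1,1] 'a' = {T1}  orig:{}
  T[2,2] 'b' = {A,S,T2}  orig:{A,S}
  T[0,1] 'ca' = {X4}  orig:{}
  T[1,2] 'ab' = {B}
  T[0,2] 'cab' = {S}

S ∈ T[0,2] ⇒ YES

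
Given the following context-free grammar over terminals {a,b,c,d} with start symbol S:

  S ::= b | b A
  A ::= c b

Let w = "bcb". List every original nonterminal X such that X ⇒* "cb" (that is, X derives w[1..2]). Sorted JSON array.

CNF form of G:
  S -> T1 A | b
  A -> T0 T1
  T0 -> c
  T1 -> b

CYK table (by increasing span), restricted to cells inside w[1..2]:
  T[1,1] 'c' = {T0}  orig:{}
  T[2,2] 'b' = {S,T1}  orig:{S}
  T[1,2] 'cb' = {A}

Original NTs in T[1,2] deriving "cb": ["A"]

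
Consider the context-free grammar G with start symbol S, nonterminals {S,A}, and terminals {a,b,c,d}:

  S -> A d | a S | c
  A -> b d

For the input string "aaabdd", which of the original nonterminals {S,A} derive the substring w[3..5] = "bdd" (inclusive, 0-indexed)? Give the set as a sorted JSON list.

CNF form of G:
  S -> A T1 | T2 S | c
  A -> T0 T1
  T0 -> b
  T1 -> d
  T2 -> a

Fill CYK table bottom-up, restricted to cells inside w[3..5]:
  [3..3]={T0}  "b"  orig:{}
  [4..4]={T1}  "d"  orig:{}
  [5..5]={T1}  "d"  orig:{}
  [3..4]={A}  "bd"
  [4..5]=∅  "dd"
  [3..5]={S}  "bdd"

Original NTs in T[3,5] deriving "bdd": ["S"]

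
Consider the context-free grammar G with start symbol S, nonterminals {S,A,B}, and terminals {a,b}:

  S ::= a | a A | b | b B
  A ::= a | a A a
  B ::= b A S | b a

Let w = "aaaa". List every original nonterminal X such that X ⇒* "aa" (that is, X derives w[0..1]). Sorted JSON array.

CNF form of G:
  S -> T0 A | T1 B | a | b
  A -> T0 X2 | a
  B -> T1 T0 | T1 X3
  T0 -> a
  T1 -> b
  X2 -> A T0
  X3 -> A S

CYK fill, restricted to cells inside w[0..1]:
  [0..0]={A,S,T0}  "a"  orig:{A,S}
  [1..1]={A,S,T0}  "a"  orig:{A,S}
  [0..1]={S,X2,X3}  "aa"  orig:{S}

Original NTs in T[0,1] deriving "aa": ["S"]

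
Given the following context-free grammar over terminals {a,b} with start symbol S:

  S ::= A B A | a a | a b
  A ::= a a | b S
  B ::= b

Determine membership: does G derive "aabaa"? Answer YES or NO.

CNF form of G:
  S -> A X2 | T0 T0 | T0 T1
  A -> T0 T0 | T1 S
  B -> b
  T0 -> a
  T1 -> b
  X2 -> B A

CYK table (by increasing span):
  cell(0,0) a: {T0}  orig:{}
  cell(1,1) a: {T0}  orig:{}
  cell(2,2) b: {B,T1}  orig:{B}
  cell(3,3) a: {T0}  orig:{}
  cell(4,4) a: {T0}  orig:{}
  cell(0,1) aa: {A,S}
  cell(1,2) ab: {S}
  cell(2,3) ba: ∅
  cell(3,4) aa: {A,S}
  cell(0,2) aab: ∅
  cell(1,3) aba: ∅
  cell(2,4) baa: {A,X2}  orig:{A}
  cell(0,3) aaba: ∅
  cell(1,4) abaa: ∅
  cell(0,4) aabaa: {S}

S ∈ T[0,4] ⇒ YES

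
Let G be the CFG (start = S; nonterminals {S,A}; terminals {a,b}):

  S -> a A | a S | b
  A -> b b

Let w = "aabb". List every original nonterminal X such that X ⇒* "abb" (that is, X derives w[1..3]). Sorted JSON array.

Convert to CNF:
  S -> T1 A | T1 S | b
  A -> T0 T0
  T0 -> b
  T1 -> a

CYK fill, restricted to cells inside w[1..3]:
  [1..1]={T1}  "a"  orig:{}
  [2..2]={S,T0}  "b"  orig:{S}
  [3..3]={S,T0}  "b"  orig:{S}
  [1..2]={S}  "ab"
  [2..3]={A}  "bb"
  [1..3]={S}  "abb"

Original NTs in T[1,3] deriving "abb": ["S"]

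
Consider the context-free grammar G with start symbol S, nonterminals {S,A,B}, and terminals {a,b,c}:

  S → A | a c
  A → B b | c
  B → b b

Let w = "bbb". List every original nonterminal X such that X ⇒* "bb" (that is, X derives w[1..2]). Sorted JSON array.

Convert to CNF:
  S -> B T0 | T1 T2 | c
  A -> B T0 | c
  B -> T0 T0
  T0 -> b
  T1 -> a
  T2 -> c

CYK table (by increasing span) (cells [i..j] with 1 ≤ i ≤ j ≤ 2 only):
  T[1,1] 'b' = {T0}  orig:{}
  T[2,2] 'b' = {T0}  orig:{}
  T[1,2] 'bb' = {B}

Original NTs in T[1,2] deriving "bb": ["B"]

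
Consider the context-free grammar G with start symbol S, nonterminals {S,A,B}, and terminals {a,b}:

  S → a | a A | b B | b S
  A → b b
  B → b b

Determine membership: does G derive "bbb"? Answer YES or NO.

Convert to CNF:
  S -> T0 B | T0 S | T1 A | a
  A -> T0 T0
  B -> T0 T0
  T0 -> b
  T1 -> a

CYK fill:
  T[0,0] 'b' = {T0}  orig:{}
  T[1,1] 'b' = {T0}  orig:{}
  T[2,2] 'b' = {T0}  orig:{}
  T[0,1] 'bb' = {A,B}
  T[1,2] 'bb' = {A,B}
  T[0,2] 'bbb' = {S}

S ∈ T[0,2] ⇒ YES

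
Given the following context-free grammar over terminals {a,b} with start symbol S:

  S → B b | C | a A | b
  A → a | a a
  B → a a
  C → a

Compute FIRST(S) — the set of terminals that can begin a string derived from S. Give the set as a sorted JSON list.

FIRST iteration:
pass 1:
  A via A→a: +{a}
  B via B→a a: +{a}
  C via C→a: +{a}
  S via S→B b: +{a}
  S via S→b: +{b}
  FIRST[S]={a,b}  FIRST[A]={a}  FIRST[B]={a}  FIRST[C]={a}
pass 2: done
  FIRST[S]={a,b}  FIRST[A]={a}  FIRST[B]={a}  FIRST[C]={a}

FIRST(S) = ["a", "b"]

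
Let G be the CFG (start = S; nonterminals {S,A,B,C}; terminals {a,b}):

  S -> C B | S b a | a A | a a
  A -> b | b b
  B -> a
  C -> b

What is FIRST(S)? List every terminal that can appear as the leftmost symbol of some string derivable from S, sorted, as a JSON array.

Compute FIRST by fixpoint:
[1]
  A via A→b: +{b}
  B via B→a: +{a}
  C via C→b: +{b}
  S via S→C B: +{b}
  S via S→a A: +{a}
  S: {a,b}  A: {b}  B: {a}  C: {b}
[2] done
  S: {a,b}  A: {b}  B: {a}  C: {b}

FIRST(S) = ["a", "b"]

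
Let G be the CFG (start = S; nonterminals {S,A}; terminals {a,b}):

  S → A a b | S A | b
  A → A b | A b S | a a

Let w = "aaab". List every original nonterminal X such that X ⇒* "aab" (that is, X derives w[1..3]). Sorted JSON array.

Convert to CNF:
  S -> A X3 | S A | b
  A -> A T0 | A X2 | T1 T1
  T0 -> b
  T1 -> a
  X2 -> T0 S
  X3 -> T1 T0

CYK table (by increasing span) (cells [i..j] with 1 ≤ i ≤ j ≤ 3 only):
  cell(1,1) a: {T1}  orig:{}
  cell(2,2) a: {T1}  orig:{}
  cell(3,3) b: {S,T0}  orig:{S}
  cell(1,2) aa: {A}
  cell(2,3) ab: {X3}  orig:{}
  cell(1,3) aab: {A}

Original NTs in T[1,3] deriving "aab": ["A"]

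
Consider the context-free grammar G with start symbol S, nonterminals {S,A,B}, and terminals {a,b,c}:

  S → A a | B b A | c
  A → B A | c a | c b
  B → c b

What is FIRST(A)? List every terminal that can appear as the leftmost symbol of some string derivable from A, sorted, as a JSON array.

Compute FIRST by fixpoint:
round 1:
  A via A→c a: +{c}
  B via B→c b: +{c}
  S via S→A a: +{c}
  S: {c}  A: {c}  B: {c}
round 2: (stable)
  S: {c}  A: {c}  B: {c}

FIRST(A) = ["c"]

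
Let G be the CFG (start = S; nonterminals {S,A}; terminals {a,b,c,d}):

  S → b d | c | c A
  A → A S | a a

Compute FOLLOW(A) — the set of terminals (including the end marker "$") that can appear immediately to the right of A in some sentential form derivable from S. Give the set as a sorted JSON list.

FIRST iteration:
iter 1:
  A via A→a a: +{a}
  S via S→b d: +{b}
  S via S→c: +{c}
  FIRST(S)={b,c}  FIRST(A)={a}
iter 2: — fixpoint
  FIRST(S)={b,c}  FIRST(A)={a}

FOLLOW sets:
initialize: $ ∈ FOLLOW(S)
pass 1:
  A→A S: FOLLOW(A) ⊇ FIRST(S) = {b,c}; new: +{b,c}
  A→A S: FOLLOW(S) ⊇ FOLLOW(A) ⊇ {b,c}; new: +{b,c}
  S→c A: FOLLOW(A) ⊇ FOLLOW(S) ⊇ {$,b,c}; new: +{$}
  S: {$,b,c}  A: {$,b,c}
pass 2: (stable)
  S: {$,b,c}  A: {$,b,c}

FOLLOW(A) = ["$", "b", "c"]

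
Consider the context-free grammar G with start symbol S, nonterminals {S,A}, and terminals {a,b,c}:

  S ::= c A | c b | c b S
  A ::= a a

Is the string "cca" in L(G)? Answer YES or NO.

Convert to CNF:
  S -> T1 A | T1 T2 | T1 X3
  A -> T0 T0
  T0 -> a
  T1 -> c
  T2 -> b
  X3 -> T2 S

Fill CYK table bottom-up:
  T[0,0] 'c' = {T1}  orig:{}
  T[1,1] 'c' = {T1}  orig:{}
  T[2,2] 'a' = {T0}  orig:{}
  T[0,1] 'cc' = ∅
  T[1,2] 'ca' = ∅
  T[0,2] 'cca' = ∅

S ∉ T[0,2] ⇒ NO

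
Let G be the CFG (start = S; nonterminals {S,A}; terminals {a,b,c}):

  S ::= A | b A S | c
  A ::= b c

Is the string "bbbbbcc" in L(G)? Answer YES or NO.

Convert to CNF:
  S -> T0 T1 | T0 X2 | c
  A -> T0 T1
  T0 -> b
  T1 -> c
  X2 -> A S

CYK table (by increasing span):
  cell(0,0) b: {T0}  orig:{}
  cell(1,1) b: {T0}  orig:{}
  cell(2,2) b: {T0}  orig:{}
  cell(3,3) b: {T0}  orig:{}
  cell(4,4) b: {T0}  orig:{}
  cell(5,5) c: {S,T1}  orig:{S}
  cell(6,6) c: {S,T1}  orig:{S}
  cell(0,1) bb: ∅
  cell(1,2) bb: ∅
  cell(2,3) bb: ∅
  cell(3,4) bb: ∅
  cell(4,5) bc: {A,S}
  cell(5,6) cc: ∅
  cell(0,2) bbb: ∅
  cell(1,3) bbb: ∅
  cell(2,4) bbb: ∅
  cell(3,5) bbc: ∅
  cell(4,6) bcc: {X2}  orig:{}
  cell(0,3) bbbb: ∅
  cell(1,4) bbbb: ∅
  cell(2,5) bbbc: ∅
  cell(3,6) bbcc: {S}
  cell(0,4) bbbbb: ∅
  cell(1,5) bbbbc: ∅
  cell(2,6) bbbcc: ∅
  cell(0,5) bbbbbc: ∅
  cell(1,6) bbbbcc: ∅
  cell(0,6) bbbbbcc: ∅

S ∉ T[0,6] ⇒ NO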